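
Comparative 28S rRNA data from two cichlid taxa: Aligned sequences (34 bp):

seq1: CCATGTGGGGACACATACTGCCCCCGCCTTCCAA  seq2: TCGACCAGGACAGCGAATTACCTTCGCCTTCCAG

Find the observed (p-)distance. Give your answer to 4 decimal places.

0.5000

The sequences differ at 17 of 34 positions.
p = 17/34 = 0.5000.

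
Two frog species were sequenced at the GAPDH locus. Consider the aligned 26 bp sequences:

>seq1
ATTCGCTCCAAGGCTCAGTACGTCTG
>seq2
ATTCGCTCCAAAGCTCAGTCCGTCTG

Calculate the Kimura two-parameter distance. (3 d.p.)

0.081

Of 26 sites, 1 differences are transitions and 1 are transversions, so P = 1/26 ≈ 0.038462 and Q = 1/26 ≈ 0.038462.
Under the Kimura two-parameter model, d = −½ ln(1 − 2P − Q) − ¼ ln(1 − 2Q).
1 − 2P − Q = 0.884614, giving −½ ln(0.884614) = 0.061302.
1 − 2Q = 0.923076, giving −¼ ln(0.923076) = 0.020011.
d = 0.061302 + 0.020011 = 0.081313.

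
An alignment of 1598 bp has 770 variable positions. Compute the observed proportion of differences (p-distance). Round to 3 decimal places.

p = 770/1598 = 0.481852… ≈ 0.482 (to 3 d.p.).

0.482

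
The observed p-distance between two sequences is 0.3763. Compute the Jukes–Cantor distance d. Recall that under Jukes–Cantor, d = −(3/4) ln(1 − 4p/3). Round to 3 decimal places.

0.522

d = −(3/4) ln(1 − 4p/3) = −0.75 ln(1 − 0.501733) = −0.75 ln(0.498267)
  = −0.75 × (-0.696619) = 0.522464 substitutions/site.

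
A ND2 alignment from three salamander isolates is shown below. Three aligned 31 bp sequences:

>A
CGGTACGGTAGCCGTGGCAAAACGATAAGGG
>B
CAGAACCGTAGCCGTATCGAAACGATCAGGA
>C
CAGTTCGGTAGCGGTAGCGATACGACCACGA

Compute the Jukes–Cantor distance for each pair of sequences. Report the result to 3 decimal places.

d(A,B) = 0.316, d(A,C) = 0.422, d(B,C) = 0.316

A–B: 8/31 sites differ → p ≈ 0.258065, d = −0.75 ln(1 − 0.344087) = 0.316295 ≈ 0.316.
A–C: 10/31 sites differ → p ≈ 0.322581, d = −0.75 ln(1 − 0.430108) = 0.421731 ≈ 0.422.
B–C: 8/31 sites differ → p ≈ 0.258065, d = −0.75 ln(1 − 0.344087) = 0.316295 ≈ 0.316.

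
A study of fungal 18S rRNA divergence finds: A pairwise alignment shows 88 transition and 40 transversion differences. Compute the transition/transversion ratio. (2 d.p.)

2.20

R = 88/40 = 2.20.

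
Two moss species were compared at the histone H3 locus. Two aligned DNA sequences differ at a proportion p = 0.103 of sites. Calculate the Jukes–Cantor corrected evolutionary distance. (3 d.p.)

d = −(3/4) ln(1 − 4p/3) = −0.75 ln(1 − 0.137333) = −0.75 ln(0.862667)
  = −0.75 × (-0.147727) = 0.110795 substitutions/site.

0.111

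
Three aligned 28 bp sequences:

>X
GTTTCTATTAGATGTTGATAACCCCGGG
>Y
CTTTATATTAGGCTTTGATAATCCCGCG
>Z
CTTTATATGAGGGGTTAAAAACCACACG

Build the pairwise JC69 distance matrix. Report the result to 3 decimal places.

X–Y: 7/28 sites differ → p = 0.25, d = −0.75 ln(1 − 0.333333) = 0.304098 ≈ 0.304.
X–Z: 10/28 sites differ → p ≈ 0.357143, d = −0.75 ln(1 − 0.476191) = 0.484971 ≈ 0.485.
Y–Z: 8/28 sites differ → p ≈ 0.285714, d = −0.75 ln(1 − 0.380952) = 0.359679 ≈ 0.360.

d(X,Y) = 0.304, d(X,Z) = 0.485, d(Y,Z) = 0.360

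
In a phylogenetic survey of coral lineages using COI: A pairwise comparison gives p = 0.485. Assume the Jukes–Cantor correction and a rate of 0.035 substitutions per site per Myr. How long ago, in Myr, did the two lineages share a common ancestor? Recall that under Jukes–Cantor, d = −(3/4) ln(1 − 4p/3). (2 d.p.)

11.15

d = −(3/4) ln(1 − 4p/3) = −0.75 ln(1 − 0.646667) = −0.75 ln(0.353333)
  = −0.75 × (-1.040344) = 0.780258 substitutions/site.
Under a molecular clock d = 2μt, so t = d/(2μ) = 0.780258 / (2 × 0.035) = 11.15 Myr.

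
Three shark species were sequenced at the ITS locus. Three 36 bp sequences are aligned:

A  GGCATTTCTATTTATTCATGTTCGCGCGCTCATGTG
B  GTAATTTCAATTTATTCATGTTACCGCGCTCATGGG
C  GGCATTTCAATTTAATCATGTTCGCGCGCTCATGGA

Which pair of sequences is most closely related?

A and C

A–B: 6/36 differ, p = 0.167, d = 0.188.
A–C: 4/36 differ, p = 0.111, d = 0.120.
B–C: 6/36 differ, p = 0.167, d = 0.188.
The smallest distance is between A and C.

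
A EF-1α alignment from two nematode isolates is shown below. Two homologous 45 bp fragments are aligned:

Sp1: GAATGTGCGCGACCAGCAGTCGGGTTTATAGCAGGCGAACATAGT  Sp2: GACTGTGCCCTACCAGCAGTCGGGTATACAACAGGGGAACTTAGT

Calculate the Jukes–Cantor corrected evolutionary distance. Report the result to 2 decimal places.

The sequences differ at 8 of 45 sites (3, 9, 11, 26, 29, 31, 36, 41), so p = 8/45 ≈ 0.177778.
d = −(3/4) ln(1 − 4p/3) = −0.75 ln(1 − 0.237037) = −0.75 ln(0.762963)
  = −0.75 × (-0.270546) = 0.202910 substitutions/site.

0.20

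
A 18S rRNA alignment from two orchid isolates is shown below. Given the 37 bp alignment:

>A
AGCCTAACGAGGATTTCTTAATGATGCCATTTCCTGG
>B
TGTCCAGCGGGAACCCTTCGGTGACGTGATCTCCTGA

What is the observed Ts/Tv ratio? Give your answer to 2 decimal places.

Transitions are A↔G and C↔T; transversions are all other mismatches.
Transitions: 16. Transversions: 2.
R = 16/2 = 8.00.

8.00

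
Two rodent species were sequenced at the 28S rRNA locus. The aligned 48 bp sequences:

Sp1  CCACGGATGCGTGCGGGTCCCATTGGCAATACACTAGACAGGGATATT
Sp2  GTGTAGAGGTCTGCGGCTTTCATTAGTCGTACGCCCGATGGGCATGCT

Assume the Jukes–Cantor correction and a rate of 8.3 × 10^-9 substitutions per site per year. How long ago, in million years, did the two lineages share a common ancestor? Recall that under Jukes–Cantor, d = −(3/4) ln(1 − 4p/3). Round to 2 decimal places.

46.02

The sequences differ at 23 of 48 sites, so p = 23/48 ≈ 0.479167.
d = −(3/4) ln(1 − 4p/3) = −0.75 ln(1 − 0.638889) = −0.75 ln(0.361111)
  = −0.75 × (-1.018570) = 0.763928 substitutions/site.
Under a molecular clock d = 2μt, so t = d/(2μ) = 0.763928 / (2 × 8.3 × 10^-9) = 46.02 million years.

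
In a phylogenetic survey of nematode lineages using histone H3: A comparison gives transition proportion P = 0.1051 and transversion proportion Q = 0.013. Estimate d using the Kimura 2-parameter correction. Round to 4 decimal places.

Under the Kimura two-parameter model, d = −½ ln(1 − 2P − Q) − ¼ ln(1 − 2Q).
1 − 2P − Q = 0.7768, giving −½ ln(0.7768) = 0.126286.
1 − 2Q = 0.974, giving −¼ ln(0.974) = 0.006586.
d = 0.126286 + 0.006586 = 0.132872.

0.1329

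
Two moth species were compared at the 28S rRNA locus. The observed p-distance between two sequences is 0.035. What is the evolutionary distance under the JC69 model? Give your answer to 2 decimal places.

0.04

d = −(3/4) ln(1 − 4p/3) = −0.75 ln(1 − 0.046667) = −0.75 ln(0.953333)
  = −0.75 × (-0.047791) = 0.035843 substitutions/site.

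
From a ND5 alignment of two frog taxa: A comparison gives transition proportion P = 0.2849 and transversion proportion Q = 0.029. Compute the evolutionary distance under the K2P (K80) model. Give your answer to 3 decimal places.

Under the Kimura two-parameter model, d = −½ ln(1 − 2P − Q) − ¼ ln(1 − 2Q).
1 − 2P − Q = 0.4012, giving −½ ln(0.4012) = 0.456648.
1 − 2Q = 0.942, giving −¼ ln(0.942) = 0.014938.
d = 0.456648 + 0.014938 = 0.471586.

0.472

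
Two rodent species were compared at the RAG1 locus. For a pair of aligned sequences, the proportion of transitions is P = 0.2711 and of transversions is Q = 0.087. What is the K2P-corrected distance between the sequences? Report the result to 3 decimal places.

Under the Kimura two-parameter model, d = −½ ln(1 − 2P − Q) − ¼ ln(1 − 2Q).
1 − 2P − Q = 0.3708, giving −½ ln(0.3708) = 0.496046.
1 − 2Q = 0.826, giving −¼ ln(0.826) = 0.047790.
d = 0.496046 + 0.047790 = 0.543836.

0.544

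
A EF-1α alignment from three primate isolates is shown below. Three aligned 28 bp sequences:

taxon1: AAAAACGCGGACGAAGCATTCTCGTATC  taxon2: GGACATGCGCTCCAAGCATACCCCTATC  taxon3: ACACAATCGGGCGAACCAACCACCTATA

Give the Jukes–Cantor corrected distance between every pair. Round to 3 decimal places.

d(taxon1,taxon2) = 0.485, d(taxon1,taxon3) = 0.556, d(taxon2,taxon3) = 0.635

taxon1–taxon2: 10/28 sites differ → p ≈ 0.357143, d = −0.75 ln(1 − 0.476191) = 0.484971 ≈ 0.485.
taxon1–taxon3: 11/28 sites differ → p ≈ 0.392857, d = −0.75 ln(1 − 0.523809) = 0.556452 ≈ 0.556.
taxon2–taxon3: 12/28 sites differ → p ≈ 0.428571, d = −0.75 ln(1 − 0.571428) = 0.635472 ≈ 0.635.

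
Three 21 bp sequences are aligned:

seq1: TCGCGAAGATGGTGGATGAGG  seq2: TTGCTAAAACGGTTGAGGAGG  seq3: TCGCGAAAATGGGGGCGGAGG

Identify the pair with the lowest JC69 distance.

seq1–seq2: 6/21 differ, p = 0.286, d = 0.360.
seq1–seq3: 4/21 differ, p = 0.190, d = 0.220.
seq2–seq3: 6/21 differ, p = 0.286, d = 0.360.
The smallest distance is between seq1 and seq3.

seq1 and seq3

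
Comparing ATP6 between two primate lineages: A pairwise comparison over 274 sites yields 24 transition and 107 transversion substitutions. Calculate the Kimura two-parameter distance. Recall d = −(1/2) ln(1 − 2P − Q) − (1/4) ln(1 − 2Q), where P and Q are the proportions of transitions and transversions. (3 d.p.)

P = 24/274 ≈ 0.087591 and Q = 107/274 ≈ 0.390511.
Under the Kimura two-parameter model, d = −½ ln(1 − 2P − Q) − ¼ ln(1 − 2Q).
1 − 2P − Q = 0.434307, giving −½ ln(0.434307) = 0.417002.
1 − 2Q = 0.218978, giving −¼ ln(0.218978) = 0.379696.
d = 0.417002 + 0.379696 = 0.796698.

0.797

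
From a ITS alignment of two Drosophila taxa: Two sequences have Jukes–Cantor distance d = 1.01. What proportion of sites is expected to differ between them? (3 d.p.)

0.555

p = (3/4)(1 − e^(−4d/3)) = 0.75 × (1 − e^(-1.346667)) = 0.75 × (1 − 0.260106) = 0.554921.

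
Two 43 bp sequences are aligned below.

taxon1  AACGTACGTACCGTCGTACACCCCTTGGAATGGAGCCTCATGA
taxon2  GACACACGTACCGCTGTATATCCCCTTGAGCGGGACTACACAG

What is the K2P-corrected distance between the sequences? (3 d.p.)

Of 43 sites, 16 differences are transitions and 2 are transversions, so P = 16/43 ≈ 0.372093 and Q = 2/43 ≈ 0.046512.
Under the Kimura two-parameter model, d = −½ ln(1 − 2P − Q) − ¼ ln(1 − 2Q).
1 − 2P − Q = 0.209302, giving −½ ln(0.209302) = 0.781989.
1 − 2Q = 0.906976, giving −¼ ln(0.906976) = 0.024410.
d = 0.781989 + 0.024410 = 0.806399.

0.806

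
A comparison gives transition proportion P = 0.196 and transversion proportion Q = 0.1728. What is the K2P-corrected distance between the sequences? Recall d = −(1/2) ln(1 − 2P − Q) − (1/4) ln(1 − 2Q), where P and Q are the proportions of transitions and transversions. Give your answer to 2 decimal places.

0.52

Under the Kimura two-parameter model, d = −½ ln(1 − 2P − Q) − ¼ ln(1 − 2Q).
1 − 2P − Q = 0.4352, giving −½ ln(0.4352) = 0.415975.
1 − 2Q = 0.6544, giving −¼ ln(0.6544) = 0.106009.
d = 0.415975 + 0.106009 = 0.521984.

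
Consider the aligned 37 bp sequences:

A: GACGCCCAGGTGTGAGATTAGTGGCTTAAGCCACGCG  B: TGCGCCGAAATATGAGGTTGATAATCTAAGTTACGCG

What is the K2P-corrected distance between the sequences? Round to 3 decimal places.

Of 37 sites, 13 differences are transitions and 2 are transversions, so P = 13/37 ≈ 0.351351 and Q = 2/37 ≈ 0.054054.
Under the Kimura two-parameter model, d = −½ ln(1 − 2P − Q) − ¼ ln(1 − 2Q).
1 − 2P − Q = 0.243244, giving −½ ln(0.243244) = 0.706845.
1 − 2Q = 0.891892, giving −¼ ln(0.891892) = 0.028603.
d = 0.706845 + 0.028603 = 0.735448.

0.735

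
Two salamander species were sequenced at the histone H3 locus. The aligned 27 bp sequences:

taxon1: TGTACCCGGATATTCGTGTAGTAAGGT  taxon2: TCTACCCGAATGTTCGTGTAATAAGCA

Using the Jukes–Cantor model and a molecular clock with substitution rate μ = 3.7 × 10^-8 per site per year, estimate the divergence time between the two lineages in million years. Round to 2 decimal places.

3.56

The sequences differ at 6 of 27 sites (2, 9, 12, 21, 26, 27), so p = 6/27 ≈ 0.222222.
d = −(3/4) ln(1 − 4p/3) = −0.75 ln(1 − 0.296296) = −0.75 ln(0.703704)
  = −0.75 × (-0.351397) = 0.263548 substitutions/site.
Under a molecular clock d = 2μt, so t = d/(2μ) = 0.263548 / (2 × 3.7 × 10^-8) = 3.56 million years.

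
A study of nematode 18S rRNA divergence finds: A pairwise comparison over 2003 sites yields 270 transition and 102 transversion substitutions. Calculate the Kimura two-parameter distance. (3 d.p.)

0.220

P = 270/2003 ≈ 0.134798 and Q = 102/2003 ≈ 0.050924.
Under the Kimura two-parameter model, d = −½ ln(1 − 2P − Q) − ¼ ln(1 − 2Q).
1 − 2P − Q = 0.67948, giving −½ ln(0.67948) = 0.193214.
1 − 2Q = 0.898152, giving −¼ ln(0.898152) = 0.026854.
d = 0.193214 + 0.026854 = 0.220068.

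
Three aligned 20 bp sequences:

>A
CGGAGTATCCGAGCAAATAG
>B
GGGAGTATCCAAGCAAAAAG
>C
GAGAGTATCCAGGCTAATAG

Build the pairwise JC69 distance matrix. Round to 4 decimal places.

A–B: 3/20 sites differ → p = 0.15, d = −0.75 ln(1 − 0.2) = 0.167358 ≈ 0.1674.
A–C: 5/20 sites differ → p = 0.25, d = −0.75 ln(1 − 0.333333) = 0.304098 ≈ 0.3041.
B–C: 4/20 sites differ → p = 0.2, d = −0.75 ln(1 − 0.266667) = 0.232617 ≈ 0.2326.

d(A,B) = 0.1674, d(A,C) = 0.3041, d(B,C) = 0.2326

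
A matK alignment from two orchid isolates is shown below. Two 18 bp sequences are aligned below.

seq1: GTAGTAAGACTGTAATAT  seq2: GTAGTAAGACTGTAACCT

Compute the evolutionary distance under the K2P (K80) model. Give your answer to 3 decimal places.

Of 18 sites, 1 differences are transitions and 1 are transversions, so P = 1/18 ≈ 0.055556 and Q = 1/18 ≈ 0.055556.
Under the Kimura two-parameter model, d = −½ ln(1 − 2P − Q) − ¼ ln(1 − 2Q).
1 − 2P − Q = 0.833332, giving −½ ln(0.833332) = 0.091162.
1 − 2Q = 0.888888, giving −¼ ln(0.888888) = 0.029446.
d = 0.091162 + 0.029446 = 0.120608.

0.121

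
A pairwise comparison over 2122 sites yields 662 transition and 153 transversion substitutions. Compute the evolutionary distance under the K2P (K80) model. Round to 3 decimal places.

P = 662/2122 ≈ 0.31197 and Q = 153/2122 ≈ 0.072102.
Under the Kimura two-parameter model, d = −½ ln(1 − 2P − Q) − ¼ ln(1 − 2Q).
1 − 2P − Q = 0.303958, giving −½ ln(0.303958) = 0.595433.
1 − 2Q = 0.855796, giving −¼ ln(0.855796) = 0.038931.
d = 0.595433 + 0.038931 = 0.634364.

0.634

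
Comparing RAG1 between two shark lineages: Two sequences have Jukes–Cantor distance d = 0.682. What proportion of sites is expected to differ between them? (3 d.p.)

p = (3/4)(1 − e^(−4d/3)) = 0.75 × (1 − e^(-0.909333)) = 0.75 × (1 − 0.402793) = 0.447905.

0.448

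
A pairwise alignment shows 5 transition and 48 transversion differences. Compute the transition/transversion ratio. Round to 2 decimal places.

0.10

R = 5/48 = 0.104166… ≈ 0.10 (to 2 d.p.).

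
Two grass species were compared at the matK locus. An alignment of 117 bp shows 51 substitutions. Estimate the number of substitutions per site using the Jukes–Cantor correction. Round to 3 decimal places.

0.653

p = 51/117 ≈ 0.435897.
d = −(3/4) ln(1 − 4p/3) = −0.75 ln(1 − 0.581196) = −0.75 ln(0.418804)
  = −0.75 × (-0.870352) = 0.652764 substitutions/site.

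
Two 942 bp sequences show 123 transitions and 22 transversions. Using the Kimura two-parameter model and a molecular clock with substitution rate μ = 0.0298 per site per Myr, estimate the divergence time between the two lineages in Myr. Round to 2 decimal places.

P = 123/942 ≈ 0.130573 and Q = 22/942 ≈ 0.023355.
Under the Kimura two-parameter model, d = −½ ln(1 − 2P − Q) − ¼ ln(1 − 2Q).
1 − 2P − Q = 0.715499, giving −½ ln(0.715499) = 0.167388.
1 − 2Q = 0.95329, giving −¼ ln(0.95329) = 0.011959.
d = 0.167388 + 0.011959 = 0.179347.
Under a molecular clock d = 2μt, so t = d/(2μ) = 0.179347 / (2 × 0.0298) = 3.01 Myr.

3.01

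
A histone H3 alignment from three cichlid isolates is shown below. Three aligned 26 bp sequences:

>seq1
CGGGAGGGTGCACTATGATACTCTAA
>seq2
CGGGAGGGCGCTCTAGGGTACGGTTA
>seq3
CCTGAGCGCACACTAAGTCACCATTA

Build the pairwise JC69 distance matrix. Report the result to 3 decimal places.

d(seq1,seq2) = 0.334, d(seq1,seq3) = 0.623, d(seq2,seq3) = 0.539

seq1–seq2: 7/26 sites differ → p ≈ 0.269231, d = −0.75 ln(1 − 0.358975) = 0.333515 ≈ 0.334.
seq1–seq3: 11/26 sites differ → p ≈ 0.423077, d = −0.75 ln(1 − 0.564103) = 0.622762 ≈ 0.623.
seq2–seq3: 10/26 sites differ → p ≈ 0.384615, d = −0.75 ln(1 − 0.51282) = 0.539341 ≈ 0.539.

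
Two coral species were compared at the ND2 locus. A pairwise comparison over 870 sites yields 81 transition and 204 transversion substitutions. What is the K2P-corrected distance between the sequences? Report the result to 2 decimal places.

P = 81/870 ≈ 0.093103 and Q = 204/870 ≈ 0.234483.
Under the Kimura two-parameter model, d = −½ ln(1 − 2P − Q) − ¼ ln(1 − 2Q).
1 − 2P − Q = 0.579311, giving −½ ln(0.579311) = 0.272958.
1 − 2Q = 0.531034, giving −¼ ln(0.531034) = 0.158232.
d = 0.272958 + 0.158232 = 0.431190.

0.43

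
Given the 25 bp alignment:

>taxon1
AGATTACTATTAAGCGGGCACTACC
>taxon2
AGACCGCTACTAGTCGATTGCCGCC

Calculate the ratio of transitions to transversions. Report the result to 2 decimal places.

5.00

Transitions are A↔G and C↔T; transversions are all other mismatches.
Transitions: 10. Transversions: 2.
R = 10/2 = 5.00.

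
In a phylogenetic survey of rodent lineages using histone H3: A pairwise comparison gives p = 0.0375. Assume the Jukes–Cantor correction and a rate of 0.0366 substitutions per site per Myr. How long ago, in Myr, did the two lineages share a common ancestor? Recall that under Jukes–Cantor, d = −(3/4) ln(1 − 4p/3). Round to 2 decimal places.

0.53

d = −(3/4) ln(1 − 4p/3) = −0.75 ln(1 − 0.05) = −0.75 ln(0.95)
  = −0.75 × (-0.051293) = 0.038470 substitutions/site.
Under a molecular clock d = 2μt, so t = d/(2μ) = 0.038470 / (2 × 0.0366) = 0.53 Myr.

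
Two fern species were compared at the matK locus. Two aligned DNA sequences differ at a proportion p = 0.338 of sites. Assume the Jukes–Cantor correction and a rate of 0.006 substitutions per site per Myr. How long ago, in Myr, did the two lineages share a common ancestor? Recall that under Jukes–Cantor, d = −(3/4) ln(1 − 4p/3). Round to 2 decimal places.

37.44

d = −(3/4) ln(1 − 4p/3) = −0.75 ln(1 − 0.450667) = −0.75 ln(0.549333)
  = −0.75 × (-0.599050) = 0.449288 substitutions/site.
Under a molecular clock d = 2μt, so t = d/(2μ) = 0.449288 / (2 × 0.006) = 37.44 Myr.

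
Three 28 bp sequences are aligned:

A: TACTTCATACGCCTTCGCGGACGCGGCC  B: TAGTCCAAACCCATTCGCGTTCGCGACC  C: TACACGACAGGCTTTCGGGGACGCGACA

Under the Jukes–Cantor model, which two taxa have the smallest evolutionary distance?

A and B

A–B: 8/28 differ, p = 0.286, d = 0.360.
A–C: 9/28 differ, p = 0.321, d = 0.420.
B–C: 11/28 differ, p = 0.393, d = 0.556.
The smallest distance is between A and B.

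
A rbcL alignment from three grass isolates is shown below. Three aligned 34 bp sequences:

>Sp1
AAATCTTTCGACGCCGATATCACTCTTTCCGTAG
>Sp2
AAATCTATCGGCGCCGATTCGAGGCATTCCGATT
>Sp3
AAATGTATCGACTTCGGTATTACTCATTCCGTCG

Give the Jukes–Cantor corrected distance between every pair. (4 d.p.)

Sp1–Sp2: 11/34 sites differ → p ≈ 0.323529, d = −0.75 ln(1 − 0.431372) = 0.423397 ≈ 0.4234.
Sp1–Sp3: 8/34 sites differ → p ≈ 0.235294, d = −0.75 ln(1 − 0.313725) = 0.282358 ≈ 0.2824.
Sp2–Sp3: 13/34 sites differ → p ≈ 0.382353, d = −0.75 ln(1 − 0.509804) = 0.534712 ≈ 0.5347.

d(Sp1,Sp2) = 0.4234, d(Sp1,Sp3) = 0.2824, d(Sp2,Sp3) = 0.5347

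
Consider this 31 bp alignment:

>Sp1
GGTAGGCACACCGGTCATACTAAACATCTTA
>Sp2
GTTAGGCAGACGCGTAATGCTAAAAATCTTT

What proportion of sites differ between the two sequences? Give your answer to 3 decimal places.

0.258

The sequences differ at 8 of 31 positions (sites 2, 9, 12, 13, 16, 19, 25, 31).
p = 8/31 = 0.258064… ≈ 0.258 (to 3 d.p.).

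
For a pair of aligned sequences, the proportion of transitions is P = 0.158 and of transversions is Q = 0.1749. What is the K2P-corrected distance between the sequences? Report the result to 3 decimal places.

Under the Kimura two-parameter model, d = −½ ln(1 − 2P − Q) − ¼ ln(1 − 2Q).
1 − 2P − Q = 0.5091, giving −½ ln(0.5091) = 0.337555.
1 − 2Q = 0.6502, giving −¼ ln(0.6502) = 0.107619.
d = 0.337555 + 0.107619 = 0.445174.

0.445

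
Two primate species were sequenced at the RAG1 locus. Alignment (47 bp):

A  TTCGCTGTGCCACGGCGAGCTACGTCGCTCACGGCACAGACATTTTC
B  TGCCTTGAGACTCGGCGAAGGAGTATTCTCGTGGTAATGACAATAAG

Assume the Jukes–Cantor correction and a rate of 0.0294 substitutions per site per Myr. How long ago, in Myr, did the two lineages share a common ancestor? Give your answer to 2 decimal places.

13.48

The sequences differ at 23 of 47 sites, so p = 23/47 ≈ 0.489362.
d = −(3/4) ln(1 − 4p/3) = −0.75 ln(1 − 0.652483) = −0.75 ln(0.347517)
  = −0.75 × (-1.056942) = 0.792707 substitutions/site.
Under a molecular clock d = 2μt, so t = d/(2μ) = 0.792707 / (2 × 0.0294) = 13.48 Myr.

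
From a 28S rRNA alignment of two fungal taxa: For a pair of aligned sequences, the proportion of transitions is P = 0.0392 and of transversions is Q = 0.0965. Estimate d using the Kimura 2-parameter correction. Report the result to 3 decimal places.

0.150

Under the Kimura two-parameter model, d = −½ ln(1 − 2P − Q) − ¼ ln(1 − 2Q).
1 − 2P − Q = 0.8251, giving −½ ln(0.8251) = 0.096125.
1 − 2Q = 0.807, giving −¼ ln(0.807) = 0.053608.
d = 0.096125 + 0.053608 = 0.149733.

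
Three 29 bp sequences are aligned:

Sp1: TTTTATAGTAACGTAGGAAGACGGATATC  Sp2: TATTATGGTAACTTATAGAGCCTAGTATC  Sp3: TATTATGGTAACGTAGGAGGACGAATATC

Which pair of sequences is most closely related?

Sp1 and Sp3

Sp1–Sp2: 10/29 differ, p = 0.345, d = 0.462.
Sp1–Sp3: 4/29 differ, p = 0.138, d = 0.152.
Sp2–Sp3: 8/29 differ, p = 0.276, d = 0.344.
The smallest distance is between Sp1 and Sp3.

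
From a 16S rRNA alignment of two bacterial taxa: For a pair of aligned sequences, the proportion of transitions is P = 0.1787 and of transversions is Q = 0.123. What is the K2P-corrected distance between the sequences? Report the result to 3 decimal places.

Under the Kimura two-parameter model, d = −½ ln(1 − 2P − Q) − ¼ ln(1 − 2Q).
1 − 2P − Q = 0.5196, giving −½ ln(0.5196) = 0.327348.
1 − 2Q = 0.754, giving −¼ ln(0.754) = 0.070591.
d = 0.327348 + 0.070591 = 0.397939.

0.398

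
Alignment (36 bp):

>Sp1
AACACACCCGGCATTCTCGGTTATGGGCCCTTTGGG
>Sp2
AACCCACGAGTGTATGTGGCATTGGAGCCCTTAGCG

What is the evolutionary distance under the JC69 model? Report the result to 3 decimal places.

0.673

The sequences differ at 16 of 36 sites, so p = 16/36 ≈ 0.444444.
d = −(3/4) ln(1 − 4p/3) = −0.75 ln(1 − 0.592592) = −0.75 ln(0.407408)
  = −0.75 × (-0.897940) = 0.673455 substitutions/site.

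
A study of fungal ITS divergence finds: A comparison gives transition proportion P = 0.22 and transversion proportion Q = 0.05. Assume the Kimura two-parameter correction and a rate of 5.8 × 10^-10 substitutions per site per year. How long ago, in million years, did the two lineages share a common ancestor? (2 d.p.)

312.94

Under the Kimura two-parameter model, d = −½ ln(1 − 2P − Q) − ¼ ln(1 − 2Q).
1 − 2P − Q = 0.51, giving −½ ln(0.51) = 0.336672.
1 − 2Q = 0.9, giving −¼ ln(0.9) = 0.026340.
d = 0.336672 + 0.026340 = 0.363012.
Under a molecular clock d = 2μt, so t = d/(2μ) = 0.363012 / (2 × 5.8 × 10^-10) = 312.94 million years.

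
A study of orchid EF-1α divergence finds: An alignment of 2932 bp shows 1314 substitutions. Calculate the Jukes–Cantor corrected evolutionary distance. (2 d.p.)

p = 1314/2932 ≈ 0.448158.
d = −(3/4) ln(1 − 4p/3) = −0.75 ln(1 − 0.597544) = −0.75 ln(0.402456)
  = −0.75 × (-0.910170) = 0.682628 substitutions/site.

0.68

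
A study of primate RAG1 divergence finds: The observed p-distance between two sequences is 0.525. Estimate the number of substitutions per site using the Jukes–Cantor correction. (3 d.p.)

0.903

d = −(3/4) ln(1 − 4p/3) = −0.75 ln(1 − 0.7) = −0.75 ln(0.3)
  = −0.75 × (-1.203973) = 0.902980 substitutions/site.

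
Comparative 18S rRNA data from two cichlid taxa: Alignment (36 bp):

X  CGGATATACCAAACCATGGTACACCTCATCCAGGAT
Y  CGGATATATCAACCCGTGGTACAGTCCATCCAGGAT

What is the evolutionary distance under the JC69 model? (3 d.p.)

The sequences differ at 6 of 36 sites (9, 13, 16, 24, 25, 26), so p = 6/36 ≈ 0.166667.
d = −(3/4) ln(1 − 4p/3) = −0.75 ln(1 − 0.222223) = −0.75 ln(0.777777)
  = −0.75 × (-0.251315) = 0.188486 substitutions/site.

0.188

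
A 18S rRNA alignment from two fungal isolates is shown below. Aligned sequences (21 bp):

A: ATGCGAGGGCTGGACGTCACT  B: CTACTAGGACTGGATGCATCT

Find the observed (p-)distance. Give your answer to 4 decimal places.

The sequences differ at 8 of 21 positions (sites 1, 3, 5, 9, 15, 17, 18, 19).
p = 8/21 = 0.380952… ≈ 0.3810 (to 4 d.p.).

0.3810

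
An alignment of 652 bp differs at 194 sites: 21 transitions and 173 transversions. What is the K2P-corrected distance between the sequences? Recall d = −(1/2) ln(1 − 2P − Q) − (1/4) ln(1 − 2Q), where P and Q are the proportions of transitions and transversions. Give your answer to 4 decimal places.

0.3892

P = 21/652 ≈ 0.032209 and Q = 173/652 ≈ 0.265337.
Under the Kimura two-parameter model, d = −½ ln(1 − 2P − Q) − ¼ ln(1 − 2Q).
1 − 2P − Q = 0.670245, giving −½ ln(0.670245) = 0.200056.
1 − 2Q = 0.469326, giving −¼ ln(0.469326) = 0.189114.
d = 0.200056 + 0.189114 = 0.389170.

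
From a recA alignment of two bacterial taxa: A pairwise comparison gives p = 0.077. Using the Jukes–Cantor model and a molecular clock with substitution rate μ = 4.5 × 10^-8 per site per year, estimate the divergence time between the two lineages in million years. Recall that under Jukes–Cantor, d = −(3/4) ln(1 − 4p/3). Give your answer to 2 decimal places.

0.90

d = −(3/4) ln(1 − 4p/3) = −0.75 ln(1 − 0.102667) = −0.75 ln(0.897333)
  = −0.75 × (-0.108328) = 0.081246 substitutions/site.
Under a molecular clock d = 2μt, so t = d/(2μ) = 0.081246 / (2 × 4.5 × 10^-8) = 0.90 million years.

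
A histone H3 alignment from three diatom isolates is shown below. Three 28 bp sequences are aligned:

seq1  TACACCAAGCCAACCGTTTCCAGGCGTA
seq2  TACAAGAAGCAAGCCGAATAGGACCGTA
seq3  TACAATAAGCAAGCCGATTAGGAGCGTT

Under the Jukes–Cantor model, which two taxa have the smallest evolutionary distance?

seq2 and seq3

seq1–seq2: 11/28 differ, p = 0.393, d = 0.556.
seq1–seq3: 10/28 differ, p = 0.357, d = 0.485.
seq2–seq3: 4/28 differ, p = 0.143, d = 0.158.
The smallest distance is between seq2 and seq3.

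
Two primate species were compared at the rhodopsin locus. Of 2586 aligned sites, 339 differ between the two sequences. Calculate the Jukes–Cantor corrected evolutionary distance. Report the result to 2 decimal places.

p = 339/2586 ≈ 0.13109.
d = −(3/4) ln(1 − 4p/3) = −0.75 ln(1 − 0.174787) = −0.75 ln(0.825213)
  = −0.75 × (-0.192114) = 0.144086 substitutions/site.

0.14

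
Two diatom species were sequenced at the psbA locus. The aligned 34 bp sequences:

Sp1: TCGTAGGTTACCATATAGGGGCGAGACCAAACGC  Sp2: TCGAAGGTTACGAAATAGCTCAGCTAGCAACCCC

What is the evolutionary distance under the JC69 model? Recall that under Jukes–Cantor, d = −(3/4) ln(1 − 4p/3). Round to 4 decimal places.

The sequences differ at 12 of 34 sites, so p = 12/34 ≈ 0.352941.
d = −(3/4) ln(1 − 4p/3) = −0.75 ln(1 − 0.470588) = −0.75 ln(0.529412)
  = −0.75 × (-0.635988) = 0.476991 substitutions/site.

0.4770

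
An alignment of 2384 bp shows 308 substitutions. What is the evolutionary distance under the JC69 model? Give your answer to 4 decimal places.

p = 308/2384 ≈ 0.129195.
d = −(3/4) ln(1 − 4p/3) = −0.75 ln(1 − 0.17226) = −0.75 ln(0.82774)
  = −0.75 × (-0.189056) = 0.141792 substitutions/site.

0.1418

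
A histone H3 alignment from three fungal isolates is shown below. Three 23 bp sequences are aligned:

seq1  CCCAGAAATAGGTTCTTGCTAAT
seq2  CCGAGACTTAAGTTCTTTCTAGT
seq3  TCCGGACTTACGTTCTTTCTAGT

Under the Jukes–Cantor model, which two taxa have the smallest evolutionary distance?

seq1–seq2: 6/23 differ, p = 0.261, d = 0.321.
seq1–seq3: 7/23 differ, p = 0.304, d = 0.390.
seq2–seq3: 4/23 differ, p = 0.174, d = 0.198.
The smallest distance is between seq2 and seq3.

seq2 and seq3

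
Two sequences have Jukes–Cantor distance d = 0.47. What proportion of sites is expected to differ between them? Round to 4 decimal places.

0.3492

p = (3/4)(1 − e^(−4d/3)) = 0.75 × (1 − e^(-0.626667)) = 0.75 × (1 − 0.534370) = 0.349223.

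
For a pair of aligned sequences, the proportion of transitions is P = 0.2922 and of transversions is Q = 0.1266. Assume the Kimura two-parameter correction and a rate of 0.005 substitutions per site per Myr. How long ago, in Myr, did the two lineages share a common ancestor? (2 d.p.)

69.37

Under the Kimura two-parameter model, d = −½ ln(1 − 2P − Q) − ¼ ln(1 − 2Q).
1 − 2P − Q = 0.289, giving −½ ln(0.289) = 0.620664.
1 − 2Q = 0.7468, giving −¼ ln(0.7468) = 0.072989.
d = 0.620664 + 0.072989 = 0.693653.
Under a molecular clock d = 2μt, so t = d/(2μ) = 0.693653 / (2 × 0.005) = 69.37 Myr.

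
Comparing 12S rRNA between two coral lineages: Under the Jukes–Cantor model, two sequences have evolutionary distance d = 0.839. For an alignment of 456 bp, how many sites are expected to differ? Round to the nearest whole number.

230

Invert JC69: p = (3/4)(1 − e^(−4d/3)) = 0.75 × (1 − e^(-1.118667)) = 0.75 × (1 − 0.326715) = 0.504964.
Expected differing sites = pL ≈ 0.504964 × 456 = 230.263584 ≈ 230.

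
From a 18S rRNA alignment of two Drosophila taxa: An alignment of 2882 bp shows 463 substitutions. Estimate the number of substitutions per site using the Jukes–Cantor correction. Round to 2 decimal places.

p = 463/2882 ≈ 0.160652.
d = −(3/4) ln(1 − 4p/3) = −0.75 ln(1 − 0.214203) = −0.75 ln(0.785797)
  = −0.75 × (-0.241057) = 0.180793 substitutions/site.

0.18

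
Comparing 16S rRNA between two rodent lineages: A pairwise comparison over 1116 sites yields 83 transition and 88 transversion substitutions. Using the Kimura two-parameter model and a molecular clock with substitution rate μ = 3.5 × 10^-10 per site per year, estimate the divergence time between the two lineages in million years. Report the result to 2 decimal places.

245.76

P = 83/1116 ≈ 0.074373 and Q = 88/1116 ≈ 0.078853.
Under the Kimura two-parameter model, d = −½ ln(1 − 2P − Q) − ¼ ln(1 − 2Q).
1 − 2P − Q = 0.772401, giving −½ ln(0.772401) = 0.129126.
1 − 2Q = 0.842294, giving −¼ ln(0.842294) = 0.042907.
d = 0.129126 + 0.042907 = 0.172033.
Under a molecular clock d = 2μt, so t = d/(2μ) = 0.172033 / (2 × 3.5 × 10^-10) = 245.76 million years.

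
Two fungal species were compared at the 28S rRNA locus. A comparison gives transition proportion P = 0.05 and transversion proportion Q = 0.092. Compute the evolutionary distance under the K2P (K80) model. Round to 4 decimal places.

Under the Kimura two-parameter model, d = −½ ln(1 − 2P − Q) − ¼ ln(1 − 2Q).
1 − 2P − Q = 0.808, giving −½ ln(0.808) = 0.106597.
1 − 2Q = 0.816, giving −¼ ln(0.816) = 0.050835.
d = 0.106597 + 0.050835 = 0.157432.

0.1574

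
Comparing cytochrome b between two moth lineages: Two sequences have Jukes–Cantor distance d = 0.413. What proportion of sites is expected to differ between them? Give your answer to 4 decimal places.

p = (3/4)(1 − e^(−4d/3)) = 0.75 × (1 − e^(-0.550667)) = 0.75 × (1 − 0.576565) = 0.317576.

0.3176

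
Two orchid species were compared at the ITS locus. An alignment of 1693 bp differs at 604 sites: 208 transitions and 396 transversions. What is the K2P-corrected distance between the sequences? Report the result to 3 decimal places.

0.484

P = 208/1693 ≈ 0.122859 and Q = 396/1693 ≈ 0.233904.
Under the Kimura two-parameter model, d = −½ ln(1 − 2P − Q) − ¼ ln(1 − 2Q).
1 − 2P − Q = 0.520378, giving −½ ln(0.520378) = 0.326600.
1 − 2Q = 0.532192, giving −¼ ln(0.532192) = 0.157688.
d = 0.326600 + 0.157688 = 0.484288.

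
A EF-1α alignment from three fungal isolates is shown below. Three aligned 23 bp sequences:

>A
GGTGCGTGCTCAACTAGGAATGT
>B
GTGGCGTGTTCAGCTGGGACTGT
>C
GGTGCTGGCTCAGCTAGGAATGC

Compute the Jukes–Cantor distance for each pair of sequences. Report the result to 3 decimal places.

d(A,B) = 0.321, d(A,C) = 0.198, d(B,C) = 0.467

A–B: 6/23 sites differ → p ≈ 0.26087, d = −0.75 ln(1 − 0.347827) = 0.320584 ≈ 0.321.
A–C: 4/23 sites differ → p ≈ 0.173913, d = −0.75 ln(1 − 0.231884) = 0.197861 ≈ 0.198.
B–C: 8/23 sites differ → p ≈ 0.347826, d = −0.75 ln(1 − 0.463768) = 0.467391 ≈ 0.467.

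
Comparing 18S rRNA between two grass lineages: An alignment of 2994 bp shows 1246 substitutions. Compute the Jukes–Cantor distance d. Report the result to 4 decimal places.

p = 1246/2994 ≈ 0.416166.
d = −(3/4) ln(1 − 4p/3) = −0.75 ln(1 − 0.554888) = −0.75 ln(0.445112)
  = −0.75 × (-0.809429) = 0.607072 substitutions/site.

0.6071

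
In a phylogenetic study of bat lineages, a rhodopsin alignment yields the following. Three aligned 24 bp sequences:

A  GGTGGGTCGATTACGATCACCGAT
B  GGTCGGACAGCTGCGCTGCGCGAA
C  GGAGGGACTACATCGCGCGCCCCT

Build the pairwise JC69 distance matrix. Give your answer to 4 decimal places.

A–B: 11/24 sites differ → p ≈ 0.458333, d = −0.75 ln(1 − 0.611111) = 0.708346 ≈ 0.7083.
A–C: 11/24 sites differ → p ≈ 0.458333, d = −0.75 ln(1 − 0.611111) = 0.708346 ≈ 0.7083.
B–C: 13/24 sites differ → p ≈ 0.541667, d = −0.75 ln(1 − 0.722223) = 0.960702 ≈ 0.9607.

d(A,B) = 0.7083, d(A,C) = 0.7083, d(B,C) = 0.9607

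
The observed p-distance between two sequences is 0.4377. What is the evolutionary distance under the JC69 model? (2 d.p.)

d = −(3/4) ln(1 − 4p/3) = −0.75 ln(1 − 0.5836) = −0.75 ln(0.4164)
  = −0.75 × (-0.876109) = 0.657082 substitutions/site.

0.66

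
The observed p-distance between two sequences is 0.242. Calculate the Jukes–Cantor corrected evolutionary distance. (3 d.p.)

0.292

d = −(3/4) ln(1 − 4p/3) = −0.75 ln(1 − 0.322667) = −0.75 ln(0.677333)
  = −0.75 × (-0.389592) = 0.292194 substitutions/site.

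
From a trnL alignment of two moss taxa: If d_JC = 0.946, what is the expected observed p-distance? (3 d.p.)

0.538

p = (3/4)(1 − e^(−4d/3)) = 0.75 × (1 − e^(-1.261333)) = 0.75 × (1 − 0.283276) = 0.537543.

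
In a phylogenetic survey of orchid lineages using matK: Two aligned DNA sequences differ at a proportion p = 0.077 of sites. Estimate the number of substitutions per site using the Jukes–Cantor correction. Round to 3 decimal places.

d = −(3/4) ln(1 − 4p/3) = −0.75 ln(1 − 0.102667) = −0.75 ln(0.897333)
  = −0.75 × (-0.108328) = 0.081246 substitutions/site.

0.081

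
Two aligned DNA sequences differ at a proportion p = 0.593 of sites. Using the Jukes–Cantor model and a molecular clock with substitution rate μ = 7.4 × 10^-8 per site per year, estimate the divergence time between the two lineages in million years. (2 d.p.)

7.92

d = −(3/4) ln(1 − 4p/3) = −0.75 ln(1 − 0.790667) = −0.75 ln(0.209333)
  = −0.75 × (-1.563829) = 1.172872 substitutions/site.
Under a molecular clock d = 2μt, so t = d/(2μ) = 1.172872 / (2 × 7.4 × 10^-8) = 7.92 million years.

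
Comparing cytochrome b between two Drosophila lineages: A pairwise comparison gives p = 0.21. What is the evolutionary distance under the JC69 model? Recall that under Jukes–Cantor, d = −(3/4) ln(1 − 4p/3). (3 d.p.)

0.246

d = −(3/4) ln(1 − 4p/3) = −0.75 ln(1 − 0.28) = −0.75 ln(0.72)
  = −0.75 × (-0.328504) = 0.246378 substitutions/site.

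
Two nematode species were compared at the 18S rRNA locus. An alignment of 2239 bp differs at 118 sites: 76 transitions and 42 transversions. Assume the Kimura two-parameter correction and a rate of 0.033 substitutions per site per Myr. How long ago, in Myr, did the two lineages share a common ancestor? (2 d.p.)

P = 76/2239 ≈ 0.033944 and Q = 42/2239 ≈ 0.018758.
Under the Kimura two-parameter model, d = −½ ln(1 − 2P − Q) − ¼ ln(1 − 2Q).
1 − 2P − Q = 0.913354, giving −½ ln(0.913354) = 0.045316.
1 − 2Q = 0.962484, giving −¼ ln(0.962484) = 0.009559.
d = 0.045316 + 0.009559 = 0.054875.
Under a molecular clock d = 2μt, so t = d/(2μ) = 0.054875 / (2 × 0.033) = 0.83 Myr.

0.83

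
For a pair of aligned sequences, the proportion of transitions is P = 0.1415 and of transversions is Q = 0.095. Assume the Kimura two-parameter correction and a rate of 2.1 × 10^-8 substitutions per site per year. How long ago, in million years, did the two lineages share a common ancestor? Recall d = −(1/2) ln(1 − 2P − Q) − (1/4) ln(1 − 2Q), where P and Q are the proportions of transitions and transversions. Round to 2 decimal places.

6.91

Under the Kimura two-parameter model, d = −½ ln(1 − 2P − Q) − ¼ ln(1 − 2Q).
1 − 2P − Q = 0.622, giving −½ ln(0.622) = 0.237408.
1 − 2Q = 0.81, giving −¼ ln(0.81) = 0.052680.
d = 0.237408 + 0.052680 = 0.290088.
Under a molecular clock d = 2μt, so t = d/(2μ) = 0.290088 / (2 × 2.1 × 10^-8) = 6.91 million years.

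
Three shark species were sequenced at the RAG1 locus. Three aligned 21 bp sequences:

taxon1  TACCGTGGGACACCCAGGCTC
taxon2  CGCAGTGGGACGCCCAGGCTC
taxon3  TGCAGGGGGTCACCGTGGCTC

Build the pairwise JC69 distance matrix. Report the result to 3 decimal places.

taxon1–taxon2: 4/21 sites differ → p ≈ 0.190476, d = −0.75 ln(1 − 0.253968) = 0.219740 ≈ 0.220.
taxon1–taxon3: 6/21 sites differ → p ≈ 0.285714, d = −0.75 ln(1 − 0.380952) = 0.359679 ≈ 0.360.
taxon2–taxon3: 6/21 sites differ → p ≈ 0.285714, d = −0.75 ln(1 − 0.380952) = 0.359679 ≈ 0.360.

d(taxon1,taxon2) = 0.220, d(taxon1,taxon3) = 0.360, d(taxon2,taxon3) = 0.360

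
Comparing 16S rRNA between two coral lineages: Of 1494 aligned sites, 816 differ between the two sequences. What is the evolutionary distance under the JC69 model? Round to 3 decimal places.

0.977

p = 816/1494 ≈ 0.546185.
d = −(3/4) ln(1 − 4p/3) = −0.75 ln(1 − 0.728247) = −0.75 ln(0.271753)
  = −0.75 × (-1.302862) = 0.977147 substitutions/site.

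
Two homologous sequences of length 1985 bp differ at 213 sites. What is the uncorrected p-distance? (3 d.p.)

0.107

p = 213/1985 = 0.107304… ≈ 0.107 (to 3 d.p.).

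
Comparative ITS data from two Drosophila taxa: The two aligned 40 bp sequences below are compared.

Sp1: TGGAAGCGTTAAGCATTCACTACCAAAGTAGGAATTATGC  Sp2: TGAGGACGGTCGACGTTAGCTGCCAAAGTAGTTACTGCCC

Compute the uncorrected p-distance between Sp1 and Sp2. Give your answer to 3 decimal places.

The sequences differ at 18 of 40 positions.
p = 18/40 = 0.450.

0.450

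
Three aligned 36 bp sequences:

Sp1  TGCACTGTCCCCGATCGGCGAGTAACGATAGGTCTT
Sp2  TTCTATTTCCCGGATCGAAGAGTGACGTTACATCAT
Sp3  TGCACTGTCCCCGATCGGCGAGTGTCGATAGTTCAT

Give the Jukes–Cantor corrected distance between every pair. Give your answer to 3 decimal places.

d(Sp1,Sp2) = 0.441, d(Sp1,Sp3) = 0.120, d(Sp2,Sp3) = 0.392

Sp1–Sp2: 12/36 sites differ → p ≈ 0.333333, d = −0.75 ln(1 − 0.444444) = 0.440839 ≈ 0.441.
Sp1–Sp3: 4/36 sites differ → p ≈ 0.111111, d = −0.75 ln(1 − 0.148148) = 0.120257 ≈ 0.120.
Sp2–Sp3: 11/36 sites differ → p ≈ 0.305556, d = −0.75 ln(1 − 0.407408) = 0.392437 ≈ 0.392.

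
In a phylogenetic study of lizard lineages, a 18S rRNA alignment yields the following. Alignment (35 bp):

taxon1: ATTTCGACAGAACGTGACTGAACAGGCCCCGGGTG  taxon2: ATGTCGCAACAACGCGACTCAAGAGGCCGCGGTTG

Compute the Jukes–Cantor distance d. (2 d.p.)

0.31

The sequences differ at 9 of 35 sites (3, 7, 8, 10, 15, 20, 23, 29, 33), so p = 9/35 ≈ 0.257143.
d = −(3/4) ln(1 − 4p/3) = −0.75 ln(1 − 0.342857) = −0.75 ln(0.657143)
  = −0.75 × (-0.419854) = 0.314891 substitutions/site.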